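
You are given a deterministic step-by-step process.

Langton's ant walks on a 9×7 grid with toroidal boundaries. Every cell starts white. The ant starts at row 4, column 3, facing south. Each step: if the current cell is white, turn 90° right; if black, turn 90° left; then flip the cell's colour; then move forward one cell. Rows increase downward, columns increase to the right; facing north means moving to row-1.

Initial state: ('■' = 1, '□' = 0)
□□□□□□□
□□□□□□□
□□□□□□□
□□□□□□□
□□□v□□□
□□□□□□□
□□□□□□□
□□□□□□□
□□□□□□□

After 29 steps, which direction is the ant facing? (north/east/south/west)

west

k=0  □□□□□□□
□□□□□□□
□□□□□□□
□□□□□□□
□□□v□□□
□□□□□□□
□□□□□□□
□□□□□□□
□□□□□□□
k=1  □□□□□□□
□□□□□□□
□□□□□□□
□□□□□□□
□□<■□□□
□□□□□□□
□□□□□□□
□□□□□□□
□□□□□□□
k=2  □□□□□□□
□□□□□□□
□□□□□□□
□□^□□□□
□□■■□□□
□□□□□□□
□□□□□□□
□□□□□□□
□□□□□□□
k=3  □□□□□□□
□□□□□□□
□□□□□□□
□□■>□□□
□□■■□□□
□□□□□□□
□□□□□□□
□□□□□□□
□□□□□□□
k=4  □□□□□□□
□□□□□□□
□□□□□□□
□□■■□□□
□□■v□□□
□□□□□□□
□□□□□□□
□□□□□□□
□□□□□□□
k=5  □□□□□□□
□□□□□□□
□□□□□□□
□□■■□□□
□□■□>□□
□□□□□□□
□□□□□□□
□□□□□□□
□□□□□□□
k=6  □□□□□□□
□□□□□□□
□□□□□□□
□□■■□□□
□□■□■□□
□□□□v□□
□□□□□□□
□□□□□□□
□□□□□□□
k=7  □□□□□□□
□□□□□□□
□□□□□□□
□□■■□□□
□□■□■□□
□□□<■□□
□□□□□□□
□□□□□□□
□□□□□□□
k=8  □□□□□□□
□□□□□□□
□□□□□□□
□□■■□□□
□□■^■□□
□□□■■□□
□□□□□□□
□□□□□□□
□□□□□□□
k=9  □□□□□□□
□□□□□□□
□□□□□□□
□□■■□□□
□□■■>□□
□□□■■□□
□□□□□□□
□□□□□□□
□□□□□□□
k=10  □□□□□□□
□□□□□□□
□□□□□□□
□□■■^□□
□□■■□□□
□□□■■□□
□□□□□□□
□□□□□□□
□□□□□□□
k=11  □□□□□□□
□□□□□□□
□□□□□□□
□□■■■>□
□□■■□□□
□□□■■□□
□□□□□□□
□□□□□□□
□□□□□□□
k=12  □□□□□□□
□□□□□□□
□□□□□□□
□□■■■■□
□□■■□v□
□□□■■□□
□□□□□□□
□□□□□□□
□□□□□□□
k=13  □□□□□□□
□□□□□□□
□□□□□□□
□□■■■■□
□□■■<■□
□□□■■□□
□□□□□□□
□□□□□□□
□□□□□□□
k=14  □□□□□□□
□□□□□□□
□□□□□□□
□□■■^■□
□□■■■■□
□□□■■□□
□□□□□□□
□□□□□□□
□□□□□□□
k=15  □□□□□□□
□□□□□□□
□□□□□□□
□□■<□■□
□□■■■■□
□□□■■□□
□□□□□□□
□□□□□□□
□□□□□□□
k=16  □□□□□□□
□□□□□□□
□□□□□□□
□□■□□■□
□□■v■■□
□□□■■□□
□□□□□□□
□□□□□□□
□□□□□□□
k=17  □□□□□□□
□□□□□□□
□□□□□□□
□□■□□■□
□□■□>■□
□□□■■□□
□□□□□□□
□□□□□□□
□□□□□□□
k=18  □□□□□□□
□□□□□□□
□□□□□□□
□□■□^■□
□□■□□■□
□□□■■□□
□□□□□□□
□□□□□□□
□□□□□□□
k=19  □□□□□□□
□□□□□□□
□□□□□□□
□□■□■>□
□□■□□■□
□□□■■□□
□□□□□□□
□□□□□□□
□□□□□□□
k=20  □□□□□□□
□□□□□□□
□□□□□^□
□□■□■□□
□□■□□■□
□□□■■□□
□□□□□□□
□□□□□□□
□□□□□□□
k=21  □□□□□□□
□□□□□□□
□□□□□■>
□□■□■□□
□□■□□■□
□□□■■□□
□□□□□□□
□□□□□□□
□□□□□□□
k=22  □□□□□□□
□□□□□□□
□□□□□■■
□□■□■□v
□□■□□■□
□□□■■□□
□□□□□□□
□□□□□□□
□□□□□□□
k=23  □□□□□□□
□□□□□□□
□□□□□■■
□□■□■<■
□□■□□■□
□□□■■□□
□□□□□□□
□□□□□□□
□□□□□□□
k=24  □□□□□□□
□□□□□□□
□□□□□^■
□□■□■■■
□□■□□■□
□□□■■□□
□□□□□□□
□□□□□□□
□□□□□□□
k=25  □□□□□□□
□□□□□□□
□□□□<□■
□□■□■■■
□□■□□■□
□□□■■□□
□□□□□□□
□□□□□□□
□□□□□□□
k=26  □□□□□□□
□□□□^□□
□□□□■□■
□□■□■■■
□□■□□■□
□□□■■□□
□□□□□□□
□□□□□□□
□□□□□□□
k=27  □□□□□□□
□□□□■>□
□□□□■□■
□□■□■■■
□□■□□■□
□□□■■□□
□□□□□□□
□□□□□□□
□□□□□□□
k=28  □□□□□□□
□□□□■■□
□□□□■v■
□□■□■■■
□□■□□■□
□□□■■□□
□□□□□□□
□□□□□□□
□□□□□□□
k=29  □□□□□□□
□□□□■■□
□□□□<■■
□□■□■■■
□□■□□■□
□□□■■□□
□□□□□□□
□□□□□□□
□□□□□□□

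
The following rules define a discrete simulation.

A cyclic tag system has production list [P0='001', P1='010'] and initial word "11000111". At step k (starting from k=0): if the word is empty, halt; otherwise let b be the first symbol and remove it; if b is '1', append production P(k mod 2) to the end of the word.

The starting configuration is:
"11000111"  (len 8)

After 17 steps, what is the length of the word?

15

[0] "11000111"  (len 8)
[1] "1000111001"  (len 10)
[2] "000111001010"  (len 12)
[3] "00111001010"  (len 11)
[4] "0111001010"  (len 10)
[5] "111001010"  (len 9)
[6] "11001010010"  (len 11)
[7] "1001010010001"  (len 13)
[8] "001010010001010"  (len 15)
[9] "01010010001010"  (len 14)
[10] "1010010001010"  (len 13)
[11] "010010001010001"  (len 15)
[12] "10010001010001"  (len 14)
[13] "0010001010001001"  (len 16)
[14] "010001010001001"  (len 15)
[15] "10001010001001"  (len 14)
[16] "0001010001001010"  (len 16)
[17] "001010001001010"  (len 15)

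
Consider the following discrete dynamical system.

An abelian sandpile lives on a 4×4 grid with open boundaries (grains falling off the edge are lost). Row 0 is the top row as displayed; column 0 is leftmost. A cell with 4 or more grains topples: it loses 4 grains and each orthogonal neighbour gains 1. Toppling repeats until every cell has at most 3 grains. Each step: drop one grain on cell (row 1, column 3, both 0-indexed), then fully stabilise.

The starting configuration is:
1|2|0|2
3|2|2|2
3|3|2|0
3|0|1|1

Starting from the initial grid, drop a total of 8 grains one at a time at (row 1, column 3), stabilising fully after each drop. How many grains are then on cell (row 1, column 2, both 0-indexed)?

1

k=0  1|2|0|2
3|2|2|2
3|3|2|0
3|0|1|1
k=1  1|2|0|2
3|2|2|3
3|3|2|0
3|0|1|1
k=2  1|2|0|3
3|2|3|0
3|3|2|1
3|0|1|1
k=3  1|2|0|3
3|2|3|1
3|3|2|1
3|0|1|1
k=4  1|2|0|3
3|2|3|2
3|3|2|1
3|0|1|1
k=5  1|2|0|3
3|2|3|3
3|3|2|1
3|0|1|1
k=6  1|2|2|0
3|3|0|2
3|3|3|2
3|0|1|1
k=7  1|2|2|0
3|3|0|3
3|3|3|2
3|0|1|1
k=8  1|2|2|1
3|3|1|0
3|3|3|3
3|0|1|1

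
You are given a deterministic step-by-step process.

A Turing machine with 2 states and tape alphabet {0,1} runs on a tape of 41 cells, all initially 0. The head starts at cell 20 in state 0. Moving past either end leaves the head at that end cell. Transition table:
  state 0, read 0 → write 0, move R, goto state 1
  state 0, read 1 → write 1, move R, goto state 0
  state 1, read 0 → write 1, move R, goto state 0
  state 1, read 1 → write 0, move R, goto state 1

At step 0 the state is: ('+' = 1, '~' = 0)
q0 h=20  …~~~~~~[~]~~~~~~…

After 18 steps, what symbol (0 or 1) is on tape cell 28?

0

k=0  q0 h=20  …~~~~~~[~]~~~~~~…
k=1  q1 h=21  …~~~~~~[~]~~~~~~…
k=2  q0 h=22  …~~~~~+[~]~~~~~~…
k=3  q1 h=23  …~~~~+~[~]~~~~~~…
k=4  q0 h=24  …~~~+~+[~]~~~~~~…
k=5  q1 h=25  …~~+~+~[~]~~~~~~…
k=6  q0 h=26  …~+~+~+[~]~~~~~~…
k=7  q1 h=27  …+~+~+~[~]~~~~~~…
k=8  q0 h=28  …~+~+~+[~]~~~~~~…
k=9  q1 h=29  …+~+~+~[~]~~~~~~…
k=10  q0 h=30  …~+~+~+[~]~~~~~~…
k=11  q1 h=31  …+~+~+~[~]~~~~~~…
k=12  q0 h=32  …~+~+~+[~]~~~~~~…
k=13  q1 h=33  …+~+~+~[~]~~~~~~…
k=14  q0 h=34  …~+~+~+[~]~~~~~~|
k=15  q1 h=35  …+~+~+~[~]~~~~~|
k=16  q0 h=36  …~+~+~+[~]~~~~|
k=17  q1 h=37  …+~+~+~[~]~~~|
k=18  q0 h=38  …~+~+~+[~]~~|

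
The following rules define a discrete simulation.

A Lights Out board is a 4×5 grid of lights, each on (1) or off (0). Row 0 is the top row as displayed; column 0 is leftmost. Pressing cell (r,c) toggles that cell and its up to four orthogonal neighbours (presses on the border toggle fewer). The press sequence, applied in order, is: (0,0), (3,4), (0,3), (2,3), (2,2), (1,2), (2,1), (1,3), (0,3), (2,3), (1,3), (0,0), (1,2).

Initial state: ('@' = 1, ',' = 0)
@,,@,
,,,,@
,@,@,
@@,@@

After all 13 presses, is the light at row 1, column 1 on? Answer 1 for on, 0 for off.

[0] @,,@,
,,,,@
,@,@,
@@,@@
[1] ,@,@,
@,,,@
,@,@,
@@,@@
[2] ,@,@,
@,,,@
,@,@@
@@,,,
[3] ,@@,@
@,,@@
,@,@@
@@,,,
[4] ,@@,@
@,,,@
,@@,,
@@,@,
[5] ,@@,@
@,@,@
,,,@,
@@@@,
[6] ,@,,@
@@,@@
,,@@,
@@@@,
[7] ,@,,@
@,,@@
@@,@,
@,@@,
[8] ,@,@@
@,@,,
@@,,,
@,@@,
[9] ,@@,,
@,@@,
@@,,,
@,@@,
[10] ,@@,,
@,@,,
@@@@@
@,@,,
[11] ,@@@,
@,,@@
@@@,@
@,@,,
[12] @,@@,
,,,@@
@@@,@
@,@,,
[13] @,,@,
,@@,@
@@,,@
@,@,,

1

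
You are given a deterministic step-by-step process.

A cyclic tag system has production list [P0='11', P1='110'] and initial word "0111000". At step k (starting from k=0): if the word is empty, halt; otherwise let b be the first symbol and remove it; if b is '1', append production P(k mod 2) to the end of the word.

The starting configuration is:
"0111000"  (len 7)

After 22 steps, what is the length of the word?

23

step 0: "0111000"  (len 7)
step 1: "111000"  (len 6)
step 2: "11000110"  (len 8)
step 3: "100011011"  (len 9)
step 4: "00011011110"  (len 11)
step 5: "0011011110"  (len 10)
step 6: "011011110"  (len 9)
step 7: "11011110"  (len 8)
step 8: "1011110110"  (len 10)
step 9: "01111011011"  (len 11)
step 10: "1111011011"  (len 10)
step 11: "11101101111"  (len 11)
step 12: "1101101111110"  (len 13)
step 13: "10110111111011"  (len 14)
step 14: "0110111111011110"  (len 16)
step 15: "110111111011110"  (len 15)
step 16: "10111111011110110"  (len 17)
step 17: "011111101111011011"  (len 18)
step 18: "11111101111011011"  (len 17)
step 19: "111110111101101111"  (len 18)
step 20: "11110111101101111110"  (len 20)
step 21: "111011110110111111011"  (len 21)
step 22: "11011110110111111011110"  (len 23)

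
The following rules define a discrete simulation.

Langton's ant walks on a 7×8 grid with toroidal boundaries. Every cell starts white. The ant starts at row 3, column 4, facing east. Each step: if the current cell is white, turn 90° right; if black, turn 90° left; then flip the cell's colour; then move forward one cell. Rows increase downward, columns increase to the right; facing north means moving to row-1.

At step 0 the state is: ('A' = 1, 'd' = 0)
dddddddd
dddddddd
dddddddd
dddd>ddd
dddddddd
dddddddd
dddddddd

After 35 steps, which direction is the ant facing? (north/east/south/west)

south

gen 0: dddddddd
dddddddd
dddddddd
dddd>ddd
dddddddd
dddddddd
dddddddd
gen 1: dddddddd
dddddddd
dddddddd
ddddAddd
ddddvddd
dddddddd
dddddddd
gen 2: dddddddd
dddddddd
dddddddd
ddddAddd
ddd<Addd
dddddddd
dddddddd
gen 3: dddddddd
dddddddd
dddddddd
ddd^Addd
dddAAddd
dddddddd
dddddddd
gen 4: dddddddd
dddddddd
dddddddd
dddA>ddd
dddAAddd
dddddddd
dddddddd
gen 5: dddddddd
dddddddd
dddd^ddd
dddAdddd
dddAAddd
dddddddd
dddddddd
gen 6: dddddddd
dddddddd
ddddA>dd
dddAdddd
dddAAddd
dddddddd
dddddddd
gen 7: dddddddd
dddddddd
ddddAAdd
dddAdvdd
dddAAddd
dddddddd
dddddddd
gen 8: dddddddd
dddddddd
ddddAAdd
dddA<Add
dddAAddd
dddddddd
dddddddd
gen 9: dddddddd
dddddddd
dddd^Add
dddAAAdd
dddAAddd
dddddddd
dddddddd
gen 10: dddddddd
dddddddd
ddd<dAdd
dddAAAdd
dddAAddd
dddddddd
dddddddd
gen 11: dddddddd
ddd^dddd
dddAdAdd
dddAAAdd
dddAAddd
dddddddd
dddddddd
gen 12: dddddddd
dddA>ddd
dddAdAdd
dddAAAdd
dddAAddd
dddddddd
dddddddd
gen 13: dddddddd
dddAAddd
dddAvAdd
dddAAAdd
dddAAddd
dddddddd
dddddddd
gen 14: dddddddd
dddAAddd
ddd<AAdd
dddAAAdd
dddAAddd
dddddddd
dddddddd
gen 15: dddddddd
dddAAddd
ddddAAdd
dddvAAdd
dddAAddd
dddddddd
dddddddd
gen 16: dddddddd
dddAAddd
ddddAAdd
dddd>Add
dddAAddd
dddddddd
dddddddd
gen 17: dddddddd
dddAAddd
dddd^Add
dddddAdd
dddAAddd
dddddddd
dddddddd
gen 18: dddddddd
dddAAddd
ddd<dAdd
dddddAdd
dddAAddd
dddddddd
dddddddd
gen 19: dddddddd
ddd^Addd
dddAdAdd
dddddAdd
dddAAddd
dddddddd
dddddddd
gen 20: dddddddd
dd<dAddd
dddAdAdd
dddddAdd
dddAAddd
dddddddd
dddddddd
gen 21: dd^ddddd
ddAdAddd
dddAdAdd
dddddAdd
dddAAddd
dddddddd
dddddddd
gen 22: ddA>dddd
ddAdAddd
dddAdAdd
dddddAdd
dddAAddd
dddddddd
dddddddd
gen 23: ddAAdddd
ddAvAddd
dddAdAdd
dddddAdd
dddAAddd
dddddddd
dddddddd
gen 24: ddAAdddd
dd<AAddd
dddAdAdd
dddddAdd
dddAAddd
dddddddd
dddddddd
gen 25: ddAAdddd
dddAAddd
ddvAdAdd
dddddAdd
dddAAddd
dddddddd
dddddddd
gen 26: ddAAdddd
dddAAddd
d<AAdAdd
dddddAdd
dddAAddd
dddddddd
dddddddd
gen 27: ddAAdddd
d^dAAddd
dAAAdAdd
dddddAdd
dddAAddd
dddddddd
dddddddd
gen 28: ddAAdddd
dA>AAddd
dAAAdAdd
dddddAdd
dddAAddd
dddddddd
dddddddd
gen 29: ddAAdddd
dAAAAddd
dAvAdAdd
dddddAdd
dddAAddd
dddddddd
dddddddd
gen 30: ddAAdddd
dAAAAddd
dAd>dAdd
dddddAdd
dddAAddd
dddddddd
dddddddd
gen 31: ddAAdddd
dAA^Addd
dAdddAdd
dddddAdd
dddAAddd
dddddddd
dddddddd
gen 32: ddAAdddd
dA<dAddd
dAdddAdd
dddddAdd
dddAAddd
dddddddd
dddddddd
gen 33: ddAAdddd
dAddAddd
dAvddAdd
dddddAdd
dddAAddd
dddddddd
dddddddd
gen 34: ddAAdddd
dAddAddd
d<AddAdd
dddddAdd
dddAAddd
dddddddd
dddddddd
gen 35: ddAAdddd
dAddAddd
ddAddAdd
dvdddAdd
dddAAddd
dddddddd
dddddddd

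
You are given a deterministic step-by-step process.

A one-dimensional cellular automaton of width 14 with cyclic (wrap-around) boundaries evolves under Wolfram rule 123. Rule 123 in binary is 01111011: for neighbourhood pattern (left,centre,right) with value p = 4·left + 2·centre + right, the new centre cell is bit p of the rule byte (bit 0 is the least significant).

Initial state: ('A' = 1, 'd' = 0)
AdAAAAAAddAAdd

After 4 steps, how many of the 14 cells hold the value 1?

9

0) AdAAAAAAddAAdd
1) dAAddddAAAAAAA
2) AAAAAAAAdddddA
3) dddddddAAAAAAA
4) AAAAAAAAdddddA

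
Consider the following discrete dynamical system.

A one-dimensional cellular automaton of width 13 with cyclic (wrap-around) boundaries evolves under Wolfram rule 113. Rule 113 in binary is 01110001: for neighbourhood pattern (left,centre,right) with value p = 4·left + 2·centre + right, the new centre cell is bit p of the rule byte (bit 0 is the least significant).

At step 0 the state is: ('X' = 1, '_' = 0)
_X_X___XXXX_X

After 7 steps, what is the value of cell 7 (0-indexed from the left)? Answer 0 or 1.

step 0: _X_X___XXXX_X
step 1: X_X_XX____XX_
step 2: _X_X_XXXX__XX
step 3: X_X_X___XX__X
step 4: XX_X_XX__XX__
step 5: _XX_X_XX__XX_
step 6: __XX_X_XX__XX
step 7: X__XX_X_XX__X

0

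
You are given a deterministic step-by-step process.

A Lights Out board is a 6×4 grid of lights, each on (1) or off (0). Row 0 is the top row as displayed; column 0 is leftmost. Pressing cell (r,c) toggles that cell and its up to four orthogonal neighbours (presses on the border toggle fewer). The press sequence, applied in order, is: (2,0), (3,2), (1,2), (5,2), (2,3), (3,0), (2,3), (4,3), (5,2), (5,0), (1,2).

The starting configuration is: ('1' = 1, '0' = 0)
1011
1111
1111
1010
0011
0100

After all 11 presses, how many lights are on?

12

step 0: 1011
1111
1111
1010
0011
0100
step 1: 1011
0111
0011
0010
0011
0100
step 2: 1011
0111
0001
0101
0001
0100
step 3: 1001
0000
0011
0101
0001
0100
step 4: 1001
0000
0011
0101
0011
0011
step 5: 1001
0001
0000
0100
0011
0011
step 6: 1001
0001
1000
1000
1011
0011
step 7: 1001
0000
1011
1001
1011
0011
step 8: 1001
0000
1011
1000
1000
0010
step 9: 1001
0000
1011
1000
1010
0101
step 10: 1001
0000
1011
1000
0010
1001
step 11: 1011
0111
1001
1000
0010
1001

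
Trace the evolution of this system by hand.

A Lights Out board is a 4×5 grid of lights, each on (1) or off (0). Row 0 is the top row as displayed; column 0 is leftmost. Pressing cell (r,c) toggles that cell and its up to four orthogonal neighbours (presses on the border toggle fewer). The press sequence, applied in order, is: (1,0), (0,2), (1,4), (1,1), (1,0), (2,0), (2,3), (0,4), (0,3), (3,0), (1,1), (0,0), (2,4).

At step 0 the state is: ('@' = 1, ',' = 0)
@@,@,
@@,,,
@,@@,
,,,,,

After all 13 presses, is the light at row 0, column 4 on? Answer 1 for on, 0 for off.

step 0: @@,@,
@@,,,
@,@@,
,,,,,
step 1: ,@,@,
,,,,,
,,@@,
,,,,,
step 2: ,,@,,
,,@,,
,,@@,
,,,,,
step 3: ,,@,@
,,@@@
,,@@@
,,,,,
step 4: ,@@,@
@@,@@
,@@@@
,,,,,
step 5: @@@,@
,,,@@
@@@@@
,,,,,
step 6: @@@,@
@,,@@
,,@@@
@,,,,
step 7: @@@,@
@,,,@
,,,,,
@,,@,
step 8: @@@@,
@,,,,
,,,,,
@,,@,
step 9: @@,,@
@,,@,
,,,,,
@,,@,
step 10: @@,,@
@,,@,
@,,,,
,@,@,
step 11: @,,,@
,@@@,
@@,,,
,@,@,
step 12: ,@,,@
@@@@,
@@,,,
,@,@,
step 13: ,@,,@
@@@@@
@@,@@
,@,@@

1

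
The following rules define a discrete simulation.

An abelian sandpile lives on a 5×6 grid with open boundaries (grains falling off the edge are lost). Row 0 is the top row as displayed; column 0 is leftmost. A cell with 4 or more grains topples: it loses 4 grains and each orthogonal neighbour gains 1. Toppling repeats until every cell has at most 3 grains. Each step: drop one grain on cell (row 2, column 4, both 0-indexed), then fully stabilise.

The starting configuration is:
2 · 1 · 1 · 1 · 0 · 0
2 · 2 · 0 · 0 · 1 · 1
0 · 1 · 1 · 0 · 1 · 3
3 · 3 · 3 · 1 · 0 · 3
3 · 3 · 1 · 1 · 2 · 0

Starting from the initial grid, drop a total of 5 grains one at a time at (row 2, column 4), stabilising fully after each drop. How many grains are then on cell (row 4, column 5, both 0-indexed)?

k=0  2 · 1 · 1 · 1 · 0 · 0
2 · 2 · 0 · 0 · 1 · 1
0 · 1 · 1 · 0 · 1 · 3
3 · 3 · 3 · 1 · 0 · 3
3 · 3 · 1 · 1 · 2 · 0
k=1  2 · 1 · 1 · 1 · 0 · 0
2 · 2 · 0 · 0 · 1 · 1
0 · 1 · 1 · 0 · 2 · 3
3 · 3 · 3 · 1 · 0 · 3
3 · 3 · 1 · 1 · 2 · 0
k=2  2 · 1 · 1 · 1 · 0 · 0
2 · 2 · 0 · 0 · 1 · 1
0 · 1 · 1 · 0 · 3 · 3
3 · 3 · 3 · 1 · 0 · 3
3 · 3 · 1 · 1 · 2 · 0
k=3  2 · 1 · 1 · 1 · 0 · 0
2 · 2 · 0 · 0 · 2 · 2
0 · 1 · 1 · 1 · 1 · 1
3 · 3 · 3 · 1 · 2 · 0
3 · 3 · 1 · 1 · 2 · 1
k=4  2 · 1 · 1 · 1 · 0 · 0
2 · 2 · 0 · 0 · 2 · 2
0 · 1 · 1 · 1 · 2 · 1
3 · 3 · 3 · 1 · 2 · 0
3 · 3 · 1 · 1 · 2 · 1
k=5  2 · 1 · 1 · 1 · 0 · 0
2 · 2 · 0 · 0 · 2 · 2
0 · 1 · 1 · 1 · 3 · 1
3 · 3 · 3 · 1 · 2 · 0
3 · 3 · 1 · 1 · 2 · 1

1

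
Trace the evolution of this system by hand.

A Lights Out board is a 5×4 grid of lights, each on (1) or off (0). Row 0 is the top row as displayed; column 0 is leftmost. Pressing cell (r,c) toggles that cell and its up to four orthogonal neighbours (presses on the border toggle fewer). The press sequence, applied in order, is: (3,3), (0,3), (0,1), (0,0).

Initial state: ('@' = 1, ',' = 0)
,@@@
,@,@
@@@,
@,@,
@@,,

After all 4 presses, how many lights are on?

12

k=0  ,@@@
,@,@
@@@,
@,@,
@@,,
k=1  ,@@@
,@,@
@@@@
@,,@
@@,@
k=2  ,@,,
,@,,
@@@@
@,,@
@@,@
k=3  @,@,
,,,,
@@@@
@,,@
@@,@
k=4  ,@@,
@,,,
@@@@
@,,@
@@,@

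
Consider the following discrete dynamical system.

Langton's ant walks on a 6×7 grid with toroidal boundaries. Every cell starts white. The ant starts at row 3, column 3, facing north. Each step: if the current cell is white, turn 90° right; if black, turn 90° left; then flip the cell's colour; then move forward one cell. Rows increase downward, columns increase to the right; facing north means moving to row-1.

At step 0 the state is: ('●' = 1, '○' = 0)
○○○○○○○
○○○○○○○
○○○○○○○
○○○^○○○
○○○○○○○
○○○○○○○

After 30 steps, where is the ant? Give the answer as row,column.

[0] ○○○○○○○
○○○○○○○
○○○○○○○
○○○^○○○
○○○○○○○
○○○○○○○
[1] ○○○○○○○
○○○○○○○
○○○○○○○
○○○●>○○
○○○○○○○
○○○○○○○
[2] ○○○○○○○
○○○○○○○
○○○○○○○
○○○●●○○
○○○○v○○
○○○○○○○
[3] ○○○○○○○
○○○○○○○
○○○○○○○
○○○●●○○
○○○<●○○
○○○○○○○
[4] ○○○○○○○
○○○○○○○
○○○○○○○
○○○^●○○
○○○●●○○
○○○○○○○
[5] ○○○○○○○
○○○○○○○
○○○○○○○
○○<○●○○
○○○●●○○
○○○○○○○
[6] ○○○○○○○
○○○○○○○
○○^○○○○
○○●○●○○
○○○●●○○
○○○○○○○
[7] ○○○○○○○
○○○○○○○
○○●>○○○
○○●○●○○
○○○●●○○
○○○○○○○
[8] ○○○○○○○
○○○○○○○
○○●●○○○
○○●v●○○
○○○●●○○
○○○○○○○
[9] ○○○○○○○
○○○○○○○
○○●●○○○
○○<●●○○
○○○●●○○
○○○○○○○
[10] ○○○○○○○
○○○○○○○
○○●●○○○
○○○●●○○
○○v●●○○
○○○○○○○
[11] ○○○○○○○
○○○○○○○
○○●●○○○
○○○●●○○
○<●●●○○
○○○○○○○
[12] ○○○○○○○
○○○○○○○
○○●●○○○
○^○●●○○
○●●●●○○
○○○○○○○
[13] ○○○○○○○
○○○○○○○
○○●●○○○
○●>●●○○
○●●●●○○
○○○○○○○
[14] ○○○○○○○
○○○○○○○
○○●●○○○
○●●●●○○
○●v●●○○
○○○○○○○
[15] ○○○○○○○
○○○○○○○
○○●●○○○
○●●●●○○
○●○>●○○
○○○○○○○
[16] ○○○○○○○
○○○○○○○
○○●●○○○
○●●^●○○
○●○○●○○
○○○○○○○
[17] ○○○○○○○
○○○○○○○
○○●●○○○
○●<○●○○
○●○○●○○
○○○○○○○
[18] ○○○○○○○
○○○○○○○
○○●●○○○
○●○○●○○
○●v○●○○
○○○○○○○
[19] ○○○○○○○
○○○○○○○
○○●●○○○
○●○○●○○
○<●○●○○
○○○○○○○
[20] ○○○○○○○
○○○○○○○
○○●●○○○
○●○○●○○
○○●○●○○
○v○○○○○
[21] ○○○○○○○
○○○○○○○
○○●●○○○
○●○○●○○
○○●○●○○
<●○○○○○
[22] ○○○○○○○
○○○○○○○
○○●●○○○
○●○○●○○
^○●○●○○
●●○○○○○
[23] ○○○○○○○
○○○○○○○
○○●●○○○
○●○○●○○
●>●○●○○
●●○○○○○
[24] ○○○○○○○
○○○○○○○
○○●●○○○
○●○○●○○
●●●○●○○
●v○○○○○
[25] ○○○○○○○
○○○○○○○
○○●●○○○
○●○○●○○
●●●○●○○
●○>○○○○
[26] ○○v○○○○
○○○○○○○
○○●●○○○
○●○○●○○
●●●○●○○
●○●○○○○
[27] ○<●○○○○
○○○○○○○
○○●●○○○
○●○○●○○
●●●○●○○
●○●○○○○
[28] ○●●○○○○
○○○○○○○
○○●●○○○
○●○○●○○
●●●○●○○
●^●○○○○
[29] ○●●○○○○
○○○○○○○
○○●●○○○
○●○○●○○
●●●○●○○
●●>○○○○
[30] ○●●○○○○
○○○○○○○
○○●●○○○
○●○○●○○
●●^○●○○
●●○○○○○

4,2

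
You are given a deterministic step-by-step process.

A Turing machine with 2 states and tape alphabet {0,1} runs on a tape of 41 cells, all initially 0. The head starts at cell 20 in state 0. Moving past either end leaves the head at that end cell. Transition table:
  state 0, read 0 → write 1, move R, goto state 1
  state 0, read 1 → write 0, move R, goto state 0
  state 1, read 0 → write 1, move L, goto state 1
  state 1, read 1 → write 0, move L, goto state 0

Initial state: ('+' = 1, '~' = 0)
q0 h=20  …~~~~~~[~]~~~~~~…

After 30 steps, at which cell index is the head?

step 0: q0 h=20  …~~~~~~[~]~~~~~~…
step 1: q1 h=21  …~~~~~+[~]~~~~~~…
step 2: q1 h=20  …~~~~~~[+]+~~~~~…
step 3: q0 h=19  …~~~~~~[~]~+~~~~…
step 4: q1 h=20  …~~~~~+[~]+~~~~~…
step 5: q1 h=19  …~~~~~~[+]++~~~~…
step 6: q0 h=18  …~~~~~~[~]~++~~~…
step 7: q1 h=19  …~~~~~+[~]++~~~~…
step 8: q1 h=18  …~~~~~~[+]+++~~~…
step 9: q0 h=17  …~~~~~~[~]~+++~~…
step 10: q1 h=18  …~~~~~+[~]+++~~~…
step 11: q1 h=17  …~~~~~~[+]++++~~…
step 12: q0 h=16  …~~~~~~[~]~++++~…
step 13: q1 h=17  …~~~~~+[~]++++~~…
step 14: q1 h=16  …~~~~~~[+]+++++~…
step 15: q0 h=15  …~~~~~~[~]~+++++…
step 16: q1 h=16  …~~~~~+[~]+++++~…
step 17: q1 h=15  …~~~~~~[+]++++++…
step 18: q0 h=14  …~~~~~~[~]~+++++…
step 19: q1 h=15  …~~~~~+[~]++++++…
step 20: q1 h=14  …~~~~~~[+]++++++…
step 21: q0 h=13  …~~~~~~[~]~+++++…
step 22: q1 h=14  …~~~~~+[~]++++++…
step 23: q1 h=13  …~~~~~~[+]++++++…
step 24: q0 h=12  …~~~~~~[~]~+++++…
step 25: q1 h=13  …~~~~~+[~]++++++…
step 26: q1 h=12  …~~~~~~[+]++++++…
step 27: q0 h=11  …~~~~~~[~]~+++++…
step 28: q1 h=12  …~~~~~+[~]++++++…
step 29: q1 h=11  …~~~~~~[+]++++++…
step 30: q0 h=10  …~~~~~~[~]~+++++…

10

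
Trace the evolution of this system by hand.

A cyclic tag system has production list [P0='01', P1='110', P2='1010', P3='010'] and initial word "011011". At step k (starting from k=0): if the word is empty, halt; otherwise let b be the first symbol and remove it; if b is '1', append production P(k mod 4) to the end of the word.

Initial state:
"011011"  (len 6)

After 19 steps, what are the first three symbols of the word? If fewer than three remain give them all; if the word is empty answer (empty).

[0] "011011"  (len 6)
[1] "11011"  (len 5)
[2] "1011110"  (len 7)
[3] "0111101010"  (len 10)
[4] "111101010"  (len 9)
[5] "1110101001"  (len 10)
[6] "110101001110"  (len 12)
[7] "101010011101010"  (len 15)
[8] "01010011101010010"  (len 17)
[9] "1010011101010010"  (len 16)
[10] "010011101010010110"  (len 18)
[11] "10011101010010110"  (len 17)
[12] "0011101010010110010"  (len 19)
[13] "011101010010110010"  (len 18)
[14] "11101010010110010"  (len 17)
[15] "11010100101100101010"  (len 20)
[16] "1010100101100101010010"  (len 22)
[17] "01010010110010101001001"  (len 23)
[18] "1010010110010101001001"  (len 22)
[19] "0100101100101010010011010"  (len 25)

010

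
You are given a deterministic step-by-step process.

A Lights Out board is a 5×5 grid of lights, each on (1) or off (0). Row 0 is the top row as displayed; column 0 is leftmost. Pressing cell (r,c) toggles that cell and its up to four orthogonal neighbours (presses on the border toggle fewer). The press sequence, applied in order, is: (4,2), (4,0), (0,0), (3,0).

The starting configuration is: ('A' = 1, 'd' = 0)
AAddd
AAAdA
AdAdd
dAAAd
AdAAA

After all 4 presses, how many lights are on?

t=0: AAddd
AAAdA
AdAdd
dAAAd
AdAAA
t=1: AAddd
AAAdA
AdAdd
dAdAd
AAddA
t=2: AAddd
AAAdA
AdAdd
AAdAd
ddddA
t=3: ddddd
dAAdA
AdAdd
AAdAd
ddddA
t=4: ddddd
dAAdA
ddAdd
dddAd
AdddA

7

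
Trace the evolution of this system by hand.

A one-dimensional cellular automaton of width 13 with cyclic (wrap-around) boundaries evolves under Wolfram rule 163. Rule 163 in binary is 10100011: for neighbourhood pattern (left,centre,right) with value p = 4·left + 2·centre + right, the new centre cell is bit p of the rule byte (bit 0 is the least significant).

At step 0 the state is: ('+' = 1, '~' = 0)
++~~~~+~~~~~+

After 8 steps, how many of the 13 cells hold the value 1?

5

step 0: ++~~~~+~~~~~+
step 1: +~~+++~~++++~
step 2: ~~+~+~~+~++~+
step 3: ~+~+~~+~+~~+~
step 4: +~+~~+~+~~+~~
step 5: ~+~~+~+~~+~~+
step 6: +~~+~+~~+~~+~
step 7: ~~+~+~~+~~+~+
step 8: ~+~+~~+~~+~+~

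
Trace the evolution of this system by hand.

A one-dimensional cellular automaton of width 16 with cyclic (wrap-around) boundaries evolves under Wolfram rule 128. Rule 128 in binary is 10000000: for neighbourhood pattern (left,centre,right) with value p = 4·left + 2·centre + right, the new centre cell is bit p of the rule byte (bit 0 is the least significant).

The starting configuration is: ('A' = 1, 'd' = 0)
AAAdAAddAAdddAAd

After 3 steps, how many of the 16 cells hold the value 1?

step 0: AAAdAAddAAdddAAd
step 1: dAdddddddddddddd
step 2: dddddddddddddddd
step 3: dddddddddddddddd

0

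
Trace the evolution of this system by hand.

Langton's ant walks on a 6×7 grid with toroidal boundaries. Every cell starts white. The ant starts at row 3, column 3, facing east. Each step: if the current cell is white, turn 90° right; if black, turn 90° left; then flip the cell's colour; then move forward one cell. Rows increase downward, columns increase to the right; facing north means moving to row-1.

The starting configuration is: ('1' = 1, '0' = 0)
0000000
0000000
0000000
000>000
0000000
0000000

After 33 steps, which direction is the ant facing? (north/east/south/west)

0) 0000000
0000000
0000000
000>000
0000000
0000000
1) 0000000
0000000
0000000
0001000
000v000
0000000
2) 0000000
0000000
0000000
0001000
00<1000
0000000
3) 0000000
0000000
0000000
00^1000
0011000
0000000
4) 0000000
0000000
0000000
001>000
0011000
0000000
5) 0000000
0000000
000^000
0010000
0011000
0000000
6) 0000000
0000000
0001>00
0010000
0011000
0000000
7) 0000000
0000000
0001100
0010v00
0011000
0000000
8) 0000000
0000000
0001100
001<100
0011000
0000000
9) 0000000
0000000
000^100
0011100
0011000
0000000
10) 0000000
0000000
00<0100
0011100
0011000
0000000
11) 0000000
00^0000
0010100
0011100
0011000
0000000
12) 0000000
001>000
0010100
0011100
0011000
0000000
13) 0000000
0011000
001v100
0011100
0011000
0000000
14) 0000000
0011000
00<1100
0011100
0011000
0000000
15) 0000000
0011000
0001100
00v1100
0011000
0000000
16) 0000000
0011000
0001100
000>100
0011000
0000000
17) 0000000
0011000
000^100
0000100
0011000
0000000
18) 0000000
0011000
00<0100
0000100
0011000
0000000
19) 0000000
00^1000
0010100
0000100
0011000
0000000
20) 0000000
0<01000
0010100
0000100
0011000
0000000
21) 0^00000
0101000
0010100
0000100
0011000
0000000
22) 01>0000
0101000
0010100
0000100
0011000
0000000
23) 0110000
01v1000
0010100
0000100
0011000
0000000
24) 0110000
0<11000
0010100
0000100
0011000
0000000
25) 0110000
0011000
0v10100
0000100
0011000
0000000
26) 0110000
0011000
<110100
0000100
0011000
0000000
27) 0110000
^011000
1110100
0000100
0011000
0000000
28) 0110000
1>11000
1110100
0000100
0011000
0000000
29) 0110000
1111000
1v10100
0000100
0011000
0000000
30) 0110000
1111000
10>0100
0000100
0011000
0000000
31) 0110000
11^1000
1000100
0000100
0011000
0000000
32) 0110000
1<01000
1000100
0000100
0011000
0000000
33) 0110000
1001000
1v00100
0000100
0011000
0000000

south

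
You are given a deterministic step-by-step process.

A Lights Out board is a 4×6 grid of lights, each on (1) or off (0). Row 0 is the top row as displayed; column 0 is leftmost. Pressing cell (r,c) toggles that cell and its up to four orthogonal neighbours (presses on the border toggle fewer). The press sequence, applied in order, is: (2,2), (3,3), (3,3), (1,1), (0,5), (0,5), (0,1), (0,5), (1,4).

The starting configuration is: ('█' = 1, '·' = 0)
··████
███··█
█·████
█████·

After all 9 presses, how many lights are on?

14

[0] ··████
███··█
█·████
█████·
[1] ··████
██···█
██··██
██·██·
[2] ··████
██···█
██·███
███···
[3] ··████
██···█
██··██
██·██·
[4] ·█████
··█··█
█···██
██·██·
[5] ·███··
··█···
█···██
██·██·
[6] ·█████
··█··█
█···██
██·██·
[7] █··███
·██··█
█···██
██·██·
[8] █··█··
·██···
█···██
██·██·
[9] █··██·
·█████
█····█
██·██·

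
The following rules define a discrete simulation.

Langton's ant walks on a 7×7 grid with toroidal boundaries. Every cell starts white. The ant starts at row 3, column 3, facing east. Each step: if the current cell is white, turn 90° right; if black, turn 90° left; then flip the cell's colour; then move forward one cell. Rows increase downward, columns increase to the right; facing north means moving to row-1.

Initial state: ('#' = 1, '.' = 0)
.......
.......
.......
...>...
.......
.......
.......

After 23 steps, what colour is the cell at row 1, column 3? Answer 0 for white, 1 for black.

k=0  .......
.......
.......
...>...
.......
.......
.......
k=1  .......
.......
.......
...#...
...v...
.......
.......
k=2  .......
.......
.......
...#...
..<#...
.......
.......
k=3  .......
.......
.......
..^#...
..##...
.......
.......
k=4  .......
.......
.......
..#>...
..##...
.......
.......
k=5  .......
.......
...^...
..#....
..##...
.......
.......
k=6  .......
.......
...#>..
..#....
..##...
.......
.......
k=7  .......
.......
...##..
..#.v..
..##...
.......
.......
k=8  .......
.......
...##..
..#<#..
..##...
.......
.......
k=9  .......
.......
...^#..
..###..
..##...
.......
.......
k=10  .......
.......
..<.#..
..###..
..##...
.......
.......
k=11  .......
..^....
..#.#..
..###..
..##...
.......
.......
k=12  .......
..#>...
..#.#..
..###..
..##...
.......
.......
k=13  .......
..##...
..#v#..
..###..
..##...
.......
.......
k=14  .......
..##...
..<##..
..###..
..##...
.......
.......
k=15  .......
..##...
...##..
..v##..
..##...
.......
.......
k=16  .......
..##...
...##..
...>#..
..##...
.......
.......
k=17  .......
..##...
...^#..
....#..
..##...
.......
.......
k=18  .......
..##...
..<.#..
....#..
..##...
.......
.......
k=19  .......
..^#...
..#.#..
....#..
..##...
.......
.......
k=20  .......
.<.#...
..#.#..
....#..
..##...
.......
.......
k=21  .^.....
.#.#...
..#.#..
....#..
..##...
.......
.......
k=22  .#>....
.#.#...
..#.#..
....#..
..##...
.......
.......
k=23  .##....
.#v#...
..#.#..
....#..
..##...
.......
.......

1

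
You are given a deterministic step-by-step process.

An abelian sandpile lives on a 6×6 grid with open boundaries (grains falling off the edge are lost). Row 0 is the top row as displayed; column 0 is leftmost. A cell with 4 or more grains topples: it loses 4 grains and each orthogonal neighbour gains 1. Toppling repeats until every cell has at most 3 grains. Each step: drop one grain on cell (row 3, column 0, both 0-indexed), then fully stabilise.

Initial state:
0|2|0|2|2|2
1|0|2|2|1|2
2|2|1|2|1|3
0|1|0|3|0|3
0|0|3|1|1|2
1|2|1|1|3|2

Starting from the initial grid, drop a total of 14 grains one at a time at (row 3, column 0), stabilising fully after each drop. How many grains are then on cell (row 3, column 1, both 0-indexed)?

2

gen 0: 0|2|0|2|2|2
1|0|2|2|1|2
2|2|1|2|1|3
0|1|0|3|0|3
0|0|3|1|1|2
1|2|1|1|3|2
gen 1: 0|2|0|2|2|2
1|0|2|2|1|2
2|2|1|2|1|3
1|1|0|3|0|3
0|0|3|1|1|2
1|2|1|1|3|2
gen 2: 0|2|0|2|2|2
1|0|2|2|1|2
2|2|1|2|1|3
2|1|0|3|0|3
0|0|3|1|1|2
1|2|1|1|3|2
gen 3: 0|2|0|2|2|2
1|0|2|2|1|2
2|2|1|2|1|3
3|1|0|3|0|3
0|0|3|1|1|2
1|2|1|1|3|2
gen 4: 0|2|0|2|2|2
1|0|2|2|1|2
3|2|1|2|1|3
0|2|0|3|0|3
1|0|3|1|1|2
1|2|1|1|3|2
gen 5: 0|2|0|2|2|2
1|0|2|2|1|2
3|2|1|2|1|3
1|2|0|3|0|3
1|0|3|1|1|2
1|2|1|1|3|2
gen 6: 0|2|0|2|2|2
1|0|2|2|1|2
3|2|1|2|1|3
2|2|0|3|0|3
1|0|3|1|1|2
1|2|1|1|3|2
gen 7: 0|2|0|2|2|2
1|0|2|2|1|2
3|2|1|2|1|3
3|2|0|3|0|3
1|0|3|1|1|2
1|2|1|1|3|2
gen 8: 0|2|0|2|2|2
2|0|2|2|1|2
0|3|1|2|1|3
1|3|0|3|0|3
2|0|3|1|1|2
1|2|1|1|3|2
gen 9: 0|2|0|2|2|2
2|0|2|2|1|2
0|3|1|2|1|3
2|3|0|3|0|3
2|0|3|1|1|2
1|2|1|1|3|2
gen 10: 0|2|0|2|2|2
2|0|2|2|1|2
0|3|1|2|1|3
3|3|0|3|0|3
2|0|3|1|1|2
1|2|1|1|3|2
gen 11: 0|2|0|2|2|2
2|1|2|2|1|2
2|0|2|2|1|3
1|1|1|3|0|3
3|1|3|1|1|2
1|2|1|1|3|2
gen 12: 0|2|0|2|2|2
2|1|2|2|1|2
2|0|2|2|1|3
2|1|1|3|0|3
3|1|3|1|1|2
1|2|1|1|3|2
gen 13: 0|2|0|2|2|2
2|1|2|2|1|2
2|0|2|2|1|3
3|1|1|3|0|3
3|1|3|1|1|2
1|2|1|1|3|2
gen 14: 0|2|0|2|2|2
2|1|2|2|1|2
3|0|2|2|1|3
1|2|1|3|0|3
0|2|3|1|1|2
2|2|1|1|3|2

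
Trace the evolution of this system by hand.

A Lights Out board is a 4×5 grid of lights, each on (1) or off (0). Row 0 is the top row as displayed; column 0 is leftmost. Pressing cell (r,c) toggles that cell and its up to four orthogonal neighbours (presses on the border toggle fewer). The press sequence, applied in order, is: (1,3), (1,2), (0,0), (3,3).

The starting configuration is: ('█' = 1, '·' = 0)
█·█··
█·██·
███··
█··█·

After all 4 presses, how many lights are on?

gen 0: █·█··
█·██·
███··
█··█·
gen 1: █·██·
█···█
████·
█··█·
gen 2: █··█·
█████
██·█·
█··█·
gen 3: ·█·█·
·████
██·█·
█··█·
gen 4: ·█·█·
·████
██···
█·█·█

11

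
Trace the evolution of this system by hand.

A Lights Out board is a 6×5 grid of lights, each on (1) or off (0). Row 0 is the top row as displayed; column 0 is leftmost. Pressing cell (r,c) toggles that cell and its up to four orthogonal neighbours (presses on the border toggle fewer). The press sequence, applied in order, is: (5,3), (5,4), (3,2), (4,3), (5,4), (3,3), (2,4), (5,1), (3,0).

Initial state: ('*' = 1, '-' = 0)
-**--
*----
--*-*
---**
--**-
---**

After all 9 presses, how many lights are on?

14

step 0: -**--
*----
--*-*
---**
--**-
---**
step 1: -**--
*----
--*-*
---**
--*--
--*--
step 2: -**--
*----
--*-*
---**
--*-*
--***
step 3: -**--
*----
----*
-**-*
----*
--***
step 4: -**--
*----
----*
-****
--**-
--*-*
step 5: -**--
*----
----*
-****
--***
--**-
step 6: -**--
*----
---**
-*---
--*-*
--**-
step 7: -**--
*---*
-----
-*--*
--*-*
--**-
step 8: -**--
*---*
-----
-*--*
-**-*
**-*-
step 9: -**--
*---*
*----
*---*
***-*
**-*-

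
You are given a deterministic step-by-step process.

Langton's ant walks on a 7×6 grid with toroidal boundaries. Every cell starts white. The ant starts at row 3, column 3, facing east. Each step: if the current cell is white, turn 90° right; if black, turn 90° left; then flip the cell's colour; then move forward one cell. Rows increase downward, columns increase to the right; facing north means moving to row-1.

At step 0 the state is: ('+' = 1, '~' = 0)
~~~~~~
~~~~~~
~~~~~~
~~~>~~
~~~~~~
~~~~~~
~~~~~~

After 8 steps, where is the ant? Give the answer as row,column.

gen 0: ~~~~~~
~~~~~~
~~~~~~
~~~>~~
~~~~~~
~~~~~~
~~~~~~
gen 1: ~~~~~~
~~~~~~
~~~~~~
~~~+~~
~~~v~~
~~~~~~
~~~~~~
gen 2: ~~~~~~
~~~~~~
~~~~~~
~~~+~~
~~<+~~
~~~~~~
~~~~~~
gen 3: ~~~~~~
~~~~~~
~~~~~~
~~^+~~
~~++~~
~~~~~~
~~~~~~
gen 4: ~~~~~~
~~~~~~
~~~~~~
~~+>~~
~~++~~
~~~~~~
~~~~~~
gen 5: ~~~~~~
~~~~~~
~~~^~~
~~+~~~
~~++~~
~~~~~~
~~~~~~
gen 6: ~~~~~~
~~~~~~
~~~+>~
~~+~~~
~~++~~
~~~~~~
~~~~~~
gen 7: ~~~~~~
~~~~~~
~~~++~
~~+~v~
~~++~~
~~~~~~
~~~~~~
gen 8: ~~~~~~
~~~~~~
~~~++~
~~+<+~
~~++~~
~~~~~~
~~~~~~

3,3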